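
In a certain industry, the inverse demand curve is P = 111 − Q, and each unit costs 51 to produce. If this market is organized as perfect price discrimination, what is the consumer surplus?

A perfectly discriminating monopolist sells every unit with P(Q) ≥ MC(Q), so output equals the competitive quantity Q = 60. Each buyer pays their reservation price, so CS = 0 and the firm captures all surplus.
CS = 0.

CS = 0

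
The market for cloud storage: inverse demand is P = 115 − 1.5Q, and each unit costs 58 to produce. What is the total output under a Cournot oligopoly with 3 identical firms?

With 3 symmetric Cournot firms, each firm's FOC gives 115 − 6q = 58, so q = 9.5, Q = 3·9.5 = 28.5, and P = 72.25.

Q = 28.5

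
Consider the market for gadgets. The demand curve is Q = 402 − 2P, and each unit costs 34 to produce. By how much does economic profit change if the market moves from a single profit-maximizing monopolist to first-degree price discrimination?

Inverting demand: P = 201 − 0.5Q.
A monopolist chooses Q where MR = MC. MR = 201 − Q; setting this equal to 34 gives Q = 167 and P = 117.5.
Profit = (117.5 − 34)·167 = 13944.5.
A perfectly discriminating monopolist sells every unit with P(Q) ≥ MC(Q), so output equals the competitive quantity Q = 334. Each buyer pays their reservation price, so CS = 0 and the firm captures all surplus.
PS equals the full surplus area, 27889. Profit = 27889 = 27889.
Change in economic profit: 27889 − 13944.5 = 13944.5.

π rises by 13944.5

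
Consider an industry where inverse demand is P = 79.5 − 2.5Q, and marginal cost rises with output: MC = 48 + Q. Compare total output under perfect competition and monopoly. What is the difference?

Total output falls by 3.75

Under competition P = MC: 79.5 − 2.5Q = 48 + Q ⇒ Q = 9, P = 57.
The monopolist equates marginal revenue to marginal cost: 79.5 − 5Q = 48 + Q, so Q = 5.25. From demand, P = 66.375.
Change in total output: 5.25 − 9 = −3.75.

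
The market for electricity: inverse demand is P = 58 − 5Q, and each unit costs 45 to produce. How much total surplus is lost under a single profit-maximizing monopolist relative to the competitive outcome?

DWL = 4.225

Under competition P = MC = 45, so Q = (58 − 45)/5 = 2.6.
Monopoly sets MR = MC: 58 − 10Q = 45 ⇒ Q = 1.3, P = 58 − 5·1.3 = 51.5.
DWL is the triangle between Q = 1.3 and Q = 2.6: ½·(2.6 − 1.3)·(51.5 − 45) = 4.225.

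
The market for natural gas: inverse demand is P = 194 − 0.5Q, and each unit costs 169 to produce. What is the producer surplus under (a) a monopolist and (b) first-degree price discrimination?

Monopoly: PS = 312.5; Perfect PD: PS = 625

Monopoly sets MR = MC: 194 − Q = 169 ⇒ Q = 25, P = 194 − 0.5·25 = 181.5.
PS = (181.5 − 169)·25 = 312.5.
Under first-degree price discrimination the firm charges each unit its demand price and produces up to where P = MC, i.e. Q = 50. Consumer surplus is zero; producer surplus equals total surplus.
PS = ½·(194 − 169)·50 = 625.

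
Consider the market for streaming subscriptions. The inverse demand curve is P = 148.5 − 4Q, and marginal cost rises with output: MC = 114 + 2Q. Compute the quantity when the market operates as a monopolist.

Q = 3.45

The monopolist equates marginal revenue to marginal cost: 148.5 − 8Q = 114 + 2Q, so Q = 3.45. From demand, P = 134.7.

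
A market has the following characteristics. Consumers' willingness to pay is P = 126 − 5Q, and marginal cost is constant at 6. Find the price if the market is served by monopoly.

The monopolist equates marginal revenue to marginal cost: 126 − 10Q = 6, so Q = 12. From demand, P = 66.

P = 66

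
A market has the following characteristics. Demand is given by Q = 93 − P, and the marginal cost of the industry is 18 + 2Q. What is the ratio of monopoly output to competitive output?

Q_m/Q_c = 0.75

Inverting demand: P = 93 − Q.
The monopolist equates marginal revenue to marginal cost: 93 − 2Q = 18 + 2Q, so Q = 18.75. From demand, P = 74.25.
Competitive equilibrium sets price equal to marginal cost: 93 − Q = 18 + 2Q, so Q = 25 and P = 68.
Ratio Q_m/Q_c = 18.75/25 = 0.75.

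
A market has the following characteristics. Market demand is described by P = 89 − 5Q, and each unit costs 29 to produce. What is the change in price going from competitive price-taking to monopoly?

Competitive firms price at marginal cost: P = 29, giving Q = 12.
Monopoly sets MR = MC: 89 − 10Q = 29 ⇒ Q = 6, P = 89 − 5·6 = 59.
Change in price: 59 − 29 = 30.

P rises by 30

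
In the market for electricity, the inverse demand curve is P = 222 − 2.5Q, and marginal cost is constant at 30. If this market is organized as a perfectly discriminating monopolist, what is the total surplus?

With perfect price discrimination, output is the efficient level Q = 76.8 (where demand meets MC), but every buyer pays their willingness to pay: CS = 0 and PS = total surplus.
TS = 7372.8 (equal to competitive TS).

TS = 7372.8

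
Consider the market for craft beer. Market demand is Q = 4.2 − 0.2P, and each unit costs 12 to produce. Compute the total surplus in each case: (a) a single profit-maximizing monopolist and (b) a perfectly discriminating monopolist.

Monopoly: TS = 6.075; Perfect PD: TS = 8.1

Inverting demand: P = 21 − 5Q.
A monopolist chooses Q where MR = MC. MR = 21 − 10Q; setting this equal to 12 gives Q = 0.9 and P = 16.5.
CS = ½·(21 − 16.5)·0.9 = 2.025; PS = (16.5 − 12)·0.9 = 4.05; TS = 6.075.
With perfect price discrimination, output is the efficient level Q = 1.8 (where demand meets MC), but every buyer pays their willingness to pay: CS = 0 and PS = total surplus.
TS = 8.1 (equal to competitive TS).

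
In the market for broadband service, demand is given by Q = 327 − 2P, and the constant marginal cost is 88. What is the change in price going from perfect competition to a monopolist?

Price rises by 37.75

Inverting demand: P = 163.5 − 0.5Q.
Perfect competition: P = MC = 88, so 163.5 − 0.5Q = 88 and Q = 151.
The monopolist equates marginal revenue to marginal cost: 163.5 − Q = 88, so Q = 75.5. From demand, P = 125.75.
Change in price: 125.75 − 88 = 37.75.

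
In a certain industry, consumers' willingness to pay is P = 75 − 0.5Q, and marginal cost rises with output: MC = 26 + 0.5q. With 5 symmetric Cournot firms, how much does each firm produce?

q_i = 14

With 5 symmetric Cournot firms, each firm's FOC gives 75 − 3q = 26 + 0.5q, so q = 14, Q = 5·14 = 70, and P = 40.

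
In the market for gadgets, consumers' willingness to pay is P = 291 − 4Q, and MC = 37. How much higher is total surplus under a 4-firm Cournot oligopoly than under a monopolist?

TS rises by 1693.545

A monopolist chooses Q where MR = MC. MR = 291 − 8Q; setting this equal to 37 gives Q = 31.75 and P = 164.
CS = ½·(291 − 164)·31.75 = 2016.125; PS = (164 − 37)·31.75 = 4032.25; TS = 6048.375.
Cournot with 4 identical firms: the symmetric best-response condition is 291 − 20q = 37. Each firm produces q = 12.7, total output Q = 50.8, price P = 87.8.
CS = ½·(291 − 87.8)·50.8 = 5161.28; PS = (87.8 − 37)·50.8 = 2580.64; TS = 7741.92.
Change in total surplus: 7741.92 − 6048.375 = 1693.545.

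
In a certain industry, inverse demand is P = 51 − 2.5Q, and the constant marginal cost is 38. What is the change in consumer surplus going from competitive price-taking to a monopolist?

Under competition P = MC = 38, so Q = (51 − 38)/2.5 = 5.2.
CS = ½·(51 − 38)·5.2 = 33.8.
The monopolist equates marginal revenue to marginal cost: 51 − 5Q = 38, so Q = 2.6. From demand, P = 44.5.
CS = ½·(51 − 44.5)·2.6 = 8.45.
Change in consumer surplus: 8.45 − 33.8 = −25.35.

CS falls by 25.35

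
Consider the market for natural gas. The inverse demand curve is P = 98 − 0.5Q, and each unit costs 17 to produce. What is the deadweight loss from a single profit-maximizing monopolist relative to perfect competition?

Under competition P = MC = 17, so Q = (98 − 17)/0.5 = 162.
A monopolist chooses Q where MR = MC. MR = 98 − Q; setting this equal to 17 gives Q = 81 and P = 57.5.
DWL is the triangle between Q = 81 and Q = 162: ½·(162 − 81)·(57.5 − 17) = 1640.25.

DWL = 1640.25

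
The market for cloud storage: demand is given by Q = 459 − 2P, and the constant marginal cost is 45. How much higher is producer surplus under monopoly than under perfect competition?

Inverting demand: P = 229.5 − 0.5Q.
Perfect competition: P = MC = 45, so 229.5 − 0.5Q = 45 and Q = 369.
PS = (45 − 45)·369 = 0.
Monopoly sets MR = MC: 229.5 − Q = 45 ⇒ Q = 184.5, P = 229.5 − 0.5·184.5 = 137.25.
PS = (137.25 − 45)·184.5 = 17020.125.
Change in producer surplus: 17020.125 − 0 = 17020.125.

Producer surplus rises by 17020.125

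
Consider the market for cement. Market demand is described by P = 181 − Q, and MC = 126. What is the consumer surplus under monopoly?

CS = 378.125

A monopolist chooses Q where MR = MC. MR = 181 − 2Q; setting this equal to 126 gives Q = 27.5 and P = 153.5.
CS = ½·(181 − 153.5)·27.5 = 378.125.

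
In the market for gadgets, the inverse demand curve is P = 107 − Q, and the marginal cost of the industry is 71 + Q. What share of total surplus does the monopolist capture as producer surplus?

The monopolist equates marginal revenue to marginal cost: 107 − 2Q = 71 + Q, so Q = 12. From demand, P = 95.
CS = ½·(107 − 95)·12 = 72.
PS = P·Q − VC(Q) = 95·12 − (71·12 + ½·1·12²) = 216.
Share captured = PS/TS = 216/288 = 0.75.

PS/TS = 0.75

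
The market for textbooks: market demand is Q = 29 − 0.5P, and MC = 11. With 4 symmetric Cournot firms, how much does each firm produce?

Inverting demand: P = 58 − 2Q.
In a 4-firm Cournot equilibrium, symmetry and the first-order condition give q = (58 − 11)/(10) = 4.7. So Q = 18.8 and P = 20.4.

q_i = 4.7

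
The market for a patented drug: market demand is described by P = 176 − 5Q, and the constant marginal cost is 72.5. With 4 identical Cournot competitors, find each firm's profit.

π_i = 85.698

In a 4-firm Cournot equilibrium, symmetry and the first-order condition give q = (176 − 72.5)/(25) = 4.14. So Q = 16.56 and P = 93.2.
Each firm's profit = (93.2 − 72.5)·4.14 = 85.698.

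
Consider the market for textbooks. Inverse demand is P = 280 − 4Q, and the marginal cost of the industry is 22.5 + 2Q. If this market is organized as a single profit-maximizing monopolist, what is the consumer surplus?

A monopolist chooses Q where MR = MC. MR = 280 − 8Q; setting this equal to 22.5 + 2Q gives Q = 25.75 and P = 177.
CS = ½·(280 − 177)·25.75 = 1326.125.

CS = 1326.125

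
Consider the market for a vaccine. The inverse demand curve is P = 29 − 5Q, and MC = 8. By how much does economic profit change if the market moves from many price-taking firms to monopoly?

Economic profit rises by 22.05

Competitive firms price at marginal cost: P = 8, giving Q = 4.2.
Profit = (8 − 8)·4.2 = 0.
The monopolist equates marginal revenue to marginal cost: 29 − 10Q = 8, so Q = 2.1. From demand, P = 18.5.
Profit = (18.5 − 8)·2.1 = 22.05.
Change in economic profit: 22.05 − 0 = 22.05.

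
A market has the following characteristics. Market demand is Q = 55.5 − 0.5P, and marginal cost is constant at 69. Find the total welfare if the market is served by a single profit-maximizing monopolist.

Inverting demand: P = 111 − 2Q.
The monopolist equates marginal revenue to marginal cost: 111 − 4Q = 69, so Q = 10.5. From demand, P = 90.
CS = ½·(111 − 90)·10.5 = 110.25; PS = (90 − 69)·10.5 = 220.5; TS = 330.75.

TS = 330.75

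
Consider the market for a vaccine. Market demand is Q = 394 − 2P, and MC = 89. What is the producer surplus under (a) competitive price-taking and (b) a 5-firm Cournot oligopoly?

Competition: PS = 0; Cournot: PS = 3240

Inverting demand: P = 197 − 0.5Q.
Perfect competition: P = MC = 89, so 197 − 0.5Q = 89 and Q = 216.
PS = (89 − 89)·216 = 0.
In a 5-firm Cournot equilibrium, symmetry and the first-order condition give q = (197 − 89)/(3) = 36. So Q = 180 and P = 107.
PS = (107 − 89)·180 = 3240.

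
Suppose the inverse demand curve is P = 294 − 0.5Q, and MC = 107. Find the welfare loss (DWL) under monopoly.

Perfect competition: P = MC = 107, so 294 − 0.5Q = 107 and Q = 374.
A monopolist chooses Q where MR = MC. MR = 294 − Q; setting this equal to 107 gives Q = 187 and P = 200.5.
DWL is the triangle between Q = 187 and Q = 374: ½·(374 − 187)·(200.5 − 107) = 8742.25.

DWL = 8742.25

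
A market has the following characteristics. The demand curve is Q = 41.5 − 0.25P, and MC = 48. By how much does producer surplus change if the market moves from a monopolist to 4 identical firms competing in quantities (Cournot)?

PS falls by 313.29

Inverting demand: P = 166 − 4Q.
Monopoly sets MR = MC: 166 − 8Q = 48 ⇒ Q = 14.75, P = 166 − 4·14.75 = 107.
PS = (107 − 48)·14.75 = 870.25.
In a 4-firm Cournot equilibrium, symmetry and the first-order condition give q = (166 − 48)/(20) = 5.9. So Q = 23.6 and P = 71.6.
PS = (71.6 − 48)·23.6 = 556.96.
Change in producer surplus: 556.96 − 870.25 = −313.29.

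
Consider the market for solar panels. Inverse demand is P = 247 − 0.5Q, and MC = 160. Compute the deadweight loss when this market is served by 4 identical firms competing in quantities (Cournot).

Competitive firms price at marginal cost: P = 160, giving Q = 174.
In a 4-firm Cournot equilibrium, symmetry and the first-order condition give q = (247 − 160)/(2.5) = 34.8. So Q = 139.2 and P = 177.4.
DWL is the triangle between Q = 139.2 and Q = 174: ½·(174 − 139.2)·(177.4 − 160) = 302.76.

DWL = 302.76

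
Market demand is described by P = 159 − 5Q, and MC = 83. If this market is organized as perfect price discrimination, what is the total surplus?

With perfect price discrimination, output is the efficient level Q = 15.2 (where demand meets MC), but every buyer pays their willingness to pay: CS = 0 and PS = total surplus.
TS = 577.6 (equal to competitive TS).

TS = 577.6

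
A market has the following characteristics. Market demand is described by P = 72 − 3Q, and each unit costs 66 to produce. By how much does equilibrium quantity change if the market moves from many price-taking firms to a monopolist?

Under competition P = MC = 66, so Q = (72 − 66)/3 = 2.
The monopolist equates marginal revenue to marginal cost: 72 − 6Q = 66, so Q = 1. From demand, P = 69.
Change in equilibrium quantity: 1 − 2 = −1.

Q falls by 1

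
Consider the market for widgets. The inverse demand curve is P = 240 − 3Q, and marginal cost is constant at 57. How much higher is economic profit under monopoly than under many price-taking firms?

π rises by 2790.75

Under competition P = MC = 57, so Q = (240 − 57)/3 = 61.
Profit = (57 − 57)·61 = 0.
Monopoly sets MR = MC: 240 − 6Q = 57 ⇒ Q = 30.5, P = 240 − 3·30.5 = 148.5.
Profit = (148.5 − 57)·30.5 = 2790.75.
Change in economic profit: 2790.75 − 0 = 2790.75.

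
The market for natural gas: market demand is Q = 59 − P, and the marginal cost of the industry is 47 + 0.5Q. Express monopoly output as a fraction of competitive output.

Q_m/Q_c = 0.6

Inverting demand: P = 59 − Q.
Monopoly sets MR = MC: 59 − 2Q = 47 + 0.5Q ⇒ Q = 4.8, P = 59 − 4.8 = 54.2.
Competitive equilibrium sets price equal to marginal cost: 59 − Q = 47 + 0.5Q, so Q = 8 and P = 51.
Ratio Q_m/Q_c = 4.8/8 = 0.6.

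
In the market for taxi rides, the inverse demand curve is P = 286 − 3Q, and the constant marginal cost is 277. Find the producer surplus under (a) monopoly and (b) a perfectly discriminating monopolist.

Monopoly: PS = 6.75; Perfect PD: PS = 13.5

Monopoly sets MR = MC: 286 − 6Q = 277 ⇒ Q = 1.5, P = 286 − 3·1.5 = 281.5.
PS = (281.5 − 277)·1.5 = 6.75.
With perfect price discrimination, output is the efficient level Q = 3 (where demand meets MC), but every buyer pays their willingness to pay: CS = 0 and PS = total surplus.
PS = ½·(286 − 277)·3 = 13.5.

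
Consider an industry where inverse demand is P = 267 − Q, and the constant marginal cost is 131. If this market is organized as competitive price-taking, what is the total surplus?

Perfect competition: P = MC = 131, so 267 − Q = 131 and Q = 136.
CS = ½·(267 − 131)·136 = 9248; PS = (131 − 131)·136 = 0; TS = 9248.

TS = 9248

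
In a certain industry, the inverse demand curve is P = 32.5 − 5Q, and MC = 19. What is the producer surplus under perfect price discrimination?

Under first-degree price discrimination the firm charges each unit its demand price and produces up to where P = MC, i.e. Q = 2.7. Consumer surplus is zero; producer surplus equals total surplus.
PS = ½·(32.5 − 19)·2.7 = 18.225.

PS = 18.225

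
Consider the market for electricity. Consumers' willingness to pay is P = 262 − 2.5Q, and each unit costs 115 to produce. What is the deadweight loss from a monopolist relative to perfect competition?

Perfect competition: P = MC = 115, so 262 − 2.5Q = 115 and Q = 58.8.
Monopoly sets MR = MC: 262 − 5Q = 115 ⇒ Q = 29.4, P = 262 − 2.5·29.4 = 188.5.
DWL is the triangle between Q = 29.4 and Q = 58.8: ½·(58.8 − 29.4)·(188.5 − 115) = 1080.45.

DWL = 1080.45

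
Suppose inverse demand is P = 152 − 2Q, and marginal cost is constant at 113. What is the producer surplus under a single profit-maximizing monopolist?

PS = 190.125

The monopolist equates marginal revenue to marginal cost: 152 − 4Q = 113, so Q = 9.75. From demand, P = 132.5.
PS = (132.5 − 113)·9.75 = 190.125.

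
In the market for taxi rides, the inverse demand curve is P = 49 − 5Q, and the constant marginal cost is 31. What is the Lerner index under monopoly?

A monopolist chooses Q where MR = MC. MR = 49 − 10Q; setting this equal to 31 gives Q = 1.8 and P = 40.
Lerner index = (P − MC)/P = (40 − 31)/40 = 0.225.

Lerner index = 0.225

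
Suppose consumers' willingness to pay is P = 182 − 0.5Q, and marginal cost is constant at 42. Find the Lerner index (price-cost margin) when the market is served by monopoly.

A monopolist chooses Q where MR = MC. MR = 182 − Q; setting this equal to 42 gives Q = 140 and P = 112.
Lerner index = (P − MC)/P = (112 − 42)/112 = 0.625.

Lerner index = 0.625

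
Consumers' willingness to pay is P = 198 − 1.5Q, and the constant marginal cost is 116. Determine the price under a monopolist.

P = 157

Monopoly sets MR = MC: 198 − 3Q = 116 ⇒ Q = 82/3, P = 198 − 1.5·82/3 = 157.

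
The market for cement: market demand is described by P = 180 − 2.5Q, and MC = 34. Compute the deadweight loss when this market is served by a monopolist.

DWL = 1065.8

Competitive firms price at marginal cost: P = 34, giving Q = 58.4.
Monopoly sets MR = MC: 180 − 5Q = 34 ⇒ Q = 29.2, P = 180 − 2.5·29.2 = 107.
DWL is the triangle between Q = 29.2 and Q = 58.4: ½·(58.4 − 29.2)·(107 − 34) = 1065.8.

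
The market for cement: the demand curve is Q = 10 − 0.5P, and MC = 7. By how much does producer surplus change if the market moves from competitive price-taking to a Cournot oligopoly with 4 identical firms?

Inverting demand: P = 20 − 2Q.
Under competition P = MC = 7, so Q = (20 − 7)/2 = 6.5.
PS = (7 − 7)·6.5 = 0.
Cournot with 4 identical firms: the symmetric best-response condition is 20 − 10q = 7. Each firm produces q = 1.3, total output Q = 5.2, price P = 9.6.
PS = (9.6 − 7)·5.2 = 13.52.
Change in producer surplus: 13.52 − 0 = 13.52.

Producer surplus rises by 13.52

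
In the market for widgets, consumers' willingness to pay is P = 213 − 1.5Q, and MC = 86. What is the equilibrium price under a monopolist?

Monopoly sets MR = MC: 213 − 3Q = 86 ⇒ Q = 127/3, P = 213 − 1.5·127/3 = 149.5.

P = 149.5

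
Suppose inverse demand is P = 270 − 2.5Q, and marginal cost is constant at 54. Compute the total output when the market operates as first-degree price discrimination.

A perfectly discriminating monopolist sells every unit with P(Q) ≥ MC(Q), so output equals the competitive quantity Q = 86.4. Each buyer pays their reservation price, so CS = 0 and the firm captures all surplus.

Q = 86.4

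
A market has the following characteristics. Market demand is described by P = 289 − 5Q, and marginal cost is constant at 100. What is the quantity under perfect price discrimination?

Under first-degree price discrimination the firm charges each unit its demand price and produces up to where P = MC, i.e. Q = 37.8. Consumer surplus is zero; producer surplus equals total surplus.

Q = 37.8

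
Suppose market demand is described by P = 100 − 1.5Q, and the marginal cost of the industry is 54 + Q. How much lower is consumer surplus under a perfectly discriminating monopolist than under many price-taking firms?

Under competition P = MC: 100 − 1.5Q = 54 + Q ⇒ Q = 18.4, P = 72.4.
CS = ½·(100 − 72.4)·18.4 = 253.92.
A perfectly discriminating monopolist sells every unit with P(Q) ≥ MC(Q), so output equals the competitive quantity Q = 18.4. Each buyer pays their reservation price, so CS = 0 and the firm captures all surplus.
CS = 0.
Change in consumer surplus: 0 − 253.92 = −253.92.

Consumer surplus falls by 253.92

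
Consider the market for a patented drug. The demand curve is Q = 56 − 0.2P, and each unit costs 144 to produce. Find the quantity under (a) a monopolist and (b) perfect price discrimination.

Monopoly: Q = 13.6; Perfect PD: Q = 27.2

Inverting demand: P = 280 − 5Q.
Monopoly sets MR = MC: 280 − 10Q = 144 ⇒ Q = 13.6, P = 280 − 5·13.6 = 212.
Under first-degree price discrimination the firm charges each unit its demand price and produces up to where P = MC, i.e. Q = 27.2. Consumer surplus is zero; producer surplus equals total surplus.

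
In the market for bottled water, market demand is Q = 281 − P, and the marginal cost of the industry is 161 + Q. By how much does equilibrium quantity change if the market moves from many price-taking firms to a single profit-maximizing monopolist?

Inverting demand: P = 281 − Q.
Under competition P = MC: 281 − Q = 161 + Q ⇒ Q = 60, P = 221.
The monopolist equates marginal revenue to marginal cost: 281 − 2Q = 161 + Q, so Q = 40. From demand, P = 241.
Change in equilibrium quantity: 40 − 60 = −20.

Q falls by 20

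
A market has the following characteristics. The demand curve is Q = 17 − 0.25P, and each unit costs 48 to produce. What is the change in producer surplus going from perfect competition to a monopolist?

Inverting demand: P = 68 − 4Q.
Perfect competition: P = MC = 48, so 68 − 4Q = 48 and Q = 5.
PS = (48 − 48)·5 = 0.
The monopolist equates marginal revenue to marginal cost: 68 − 8Q = 48, so Q = 2.5. From demand, P = 58.
PS = (58 − 48)·2.5 = 25.
Change in producer surplus: 25 − 0 = 25.

PS rises by 25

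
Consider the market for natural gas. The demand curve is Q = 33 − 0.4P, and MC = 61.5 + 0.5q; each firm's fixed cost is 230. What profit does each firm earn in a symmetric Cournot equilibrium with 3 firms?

Inverting demand: P = 82.5 − 2.5Q.
In a 3-firm Cournot equilibrium, symmetry and the first-order condition give q = (82.5 − 61.5)/(10.5) = 2. So Q = 6 and P = 67.5.
Each firm's profit = 67.5·2 − (61.5·2 + ½·0.5·2²) − 230 = −219.

π_i = −219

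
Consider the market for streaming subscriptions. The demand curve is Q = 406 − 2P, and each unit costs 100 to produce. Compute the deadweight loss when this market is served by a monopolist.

Inverting demand: P = 203 − 0.5Q.
Competitive firms price at marginal cost: P = 100, giving Q = 206.
The monopolist equates marginal revenue to marginal cost: 203 − Q = 100, so Q = 103. From demand, P = 151.5.
DWL is the triangle between Q = 103 and Q = 206: ½·(206 − 103)·(151.5 − 100) = 2652.25.

DWL = 2652.25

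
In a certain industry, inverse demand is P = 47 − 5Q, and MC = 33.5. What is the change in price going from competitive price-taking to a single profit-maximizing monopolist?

Under competition P = MC = 33.5, so Q = (47 − 33.5)/5 = 2.7.
The monopolist equates marginal revenue to marginal cost: 47 − 10Q = 33.5, so Q = 1.35. From demand, P = 40.25.
Change in price: 40.25 − 33.5 = 6.75.

Price rises by 6.75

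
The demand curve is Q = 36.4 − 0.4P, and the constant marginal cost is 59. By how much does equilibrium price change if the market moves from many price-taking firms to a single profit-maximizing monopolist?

Inverting demand: P = 91 − 2.5Q.
Competitive firms price at marginal cost: P = 59, giving Q = 12.8.
Monopoly sets MR = MC: 91 − 5Q = 59 ⇒ Q = 6.4, P = 91 − 2.5·6.4 = 75.
Change in equilibrium price: 75 − 59 = 16.

Equilibrium price rises by 16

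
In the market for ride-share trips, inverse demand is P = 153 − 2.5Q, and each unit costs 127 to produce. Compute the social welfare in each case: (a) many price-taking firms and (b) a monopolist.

Competition: TS = 135.2; Monopoly: TS = 101.4

Perfect competition: P = MC = 127, so 153 − 2.5Q = 127 and Q = 10.4.
CS = ½·(153 − 127)·10.4 = 135.2; PS = (127 − 127)·10.4 = 0; TS = 135.2.
Monopoly sets MR = MC: 153 − 5Q = 127 ⇒ Q = 5.2, P = 153 − 2.5·5.2 = 140.
CS = ½·(153 − 140)·5.2 = 33.8; PS = (140 − 127)·5.2 = 67.6; TS = 101.4.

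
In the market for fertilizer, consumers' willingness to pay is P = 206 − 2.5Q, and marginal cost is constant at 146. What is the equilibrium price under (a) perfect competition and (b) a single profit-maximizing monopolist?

Under competition P = MC = 146, so Q = (206 − 146)/2.5 = 24.
A monopolist chooses Q where MR = MC. MR = 206 − 5Q; setting this equal to 146 gives Q = 12 and P = 176.

Competition: P = 146; Monopoly: P = 176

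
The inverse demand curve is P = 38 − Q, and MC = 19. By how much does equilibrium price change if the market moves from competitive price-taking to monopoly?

Perfect competition: P = MC = 19, so 38 − Q = 19 and Q = 19.
A monopolist chooses Q where MR = MC. MR = 38 − 2Q; setting this equal to 19 gives Q = 9.5 and P = 28.5.
Change in equilibrium price: 28.5 − 19 = 9.5.

P rises by 9.5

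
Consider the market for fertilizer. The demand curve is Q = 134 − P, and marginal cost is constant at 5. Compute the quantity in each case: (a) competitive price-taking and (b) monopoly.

Inverting demand: P = 134 − Q.
Under competition P = MC = 5, so Q = (134 − 5)/1 = 129.
A monopolist chooses Q where MR = MC. MR = 134 − 2Q; setting this equal to 5 gives Q = 64.5 and P = 69.5.

Competition: Q = 129; Monopoly: Q = 64.5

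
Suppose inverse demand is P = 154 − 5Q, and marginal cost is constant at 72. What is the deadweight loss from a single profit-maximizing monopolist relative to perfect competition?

DWL = 168.1

Perfect competition: P = MC = 72, so 154 − 5Q = 72 and Q = 16.4.
A monopolist chooses Q where MR = MC. MR = 154 − 10Q; setting this equal to 72 gives Q = 8.2 and P = 113.
DWL is the triangle between Q = 8.2 and Q = 16.4: ½·(16.4 − 8.2)·(113 − 72) = 168.1.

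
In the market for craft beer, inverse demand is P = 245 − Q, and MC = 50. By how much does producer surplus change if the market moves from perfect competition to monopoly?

Perfect competition: P = MC = 50, so 245 − Q = 50 and Q = 195.
PS = (50 − 50)·195 = 0.
Monopoly sets MR = MC: 245 − 2Q = 50 ⇒ Q = 97.5, P = 245 − 97.5 = 147.5.
PS = (147.5 − 50)·97.5 = 9506.25.
Change in producer surplus: 9506.25 − 0 = 9506.25.

PS rises by 9506.25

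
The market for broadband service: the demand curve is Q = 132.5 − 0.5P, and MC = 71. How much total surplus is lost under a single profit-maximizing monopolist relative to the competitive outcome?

DWL = 2352.25

Inverting demand: P = 265 − 2Q.
Competitive firms price at marginal cost: P = 71, giving Q = 97.
A monopolist chooses Q where MR = MC. MR = 265 − 4Q; setting this equal to 71 gives Q = 48.5 and P = 168.
DWL is the triangle between Q = 48.5 and Q = 97: ½·(97 − 48.5)·(168 − 71) = 2352.25.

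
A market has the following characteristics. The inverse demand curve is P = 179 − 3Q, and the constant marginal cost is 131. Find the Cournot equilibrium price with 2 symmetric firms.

In a 2-firm Cournot equilibrium, symmetry and the first-order condition give q = (179 − 131)/(9) = 16/3. So Q = 32/3 and P = 147.

P = 147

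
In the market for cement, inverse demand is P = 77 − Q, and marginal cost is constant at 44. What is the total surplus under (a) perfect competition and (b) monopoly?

Competitive firms price at marginal cost: P = 44, giving Q = 33.
CS = ½·(77 − 44)·33 = 544.5; PS = (44 − 44)·33 = 0; TS = 544.5.
Monopoly sets MR = MC: 77 − 2Q = 44 ⇒ Q = 16.5, P = 77 − 16.5 = 60.5.
CS = ½·(77 − 60.5)·16.5 = 136.125; PS = (60.5 − 44)·16.5 = 272.25; TS = 408.375.

Competition: TS = 544.5; Monopoly: TS = 408.375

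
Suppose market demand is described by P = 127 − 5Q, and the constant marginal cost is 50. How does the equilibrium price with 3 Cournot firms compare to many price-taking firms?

With 3 symmetric Cournot firms, each firm's FOC gives 127 − 20q = 50, so q = 3.85, Q = 3·3.85 = 11.55, and P = 69.25.
Under competition P = MC = 50, so Q = (127 − 50)/5 = 15.4.

Cournot: P = 69.25; Competition: P = 50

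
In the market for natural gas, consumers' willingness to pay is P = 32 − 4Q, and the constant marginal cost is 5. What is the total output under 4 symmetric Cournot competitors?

In a 4-firm Cournot equilibrium, symmetry and the first-order condition give q = (32 − 5)/(20) = 1.35. So Q = 5.4 and P = 10.4.

Q = 5.4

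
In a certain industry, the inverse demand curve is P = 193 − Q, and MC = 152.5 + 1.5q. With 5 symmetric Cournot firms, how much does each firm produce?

With 5 symmetric Cournot firms, each firm's FOC gives 193 − 6q = 152.5 + 1.5q, so q = 5.4, Q = 5·5.4 = 27, and P = 166.

q_i = 5.4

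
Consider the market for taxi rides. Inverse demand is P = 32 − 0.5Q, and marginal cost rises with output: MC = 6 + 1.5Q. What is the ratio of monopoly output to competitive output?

A monopolist chooses Q where MR = MC. MR = 32 − Q; setting this equal to 6 + 1.5Q gives Q = 10.4 and P = 26.8.
Under competition P = MC: 32 − 0.5Q = 6 + 1.5Q ⇒ Q = 13, P = 25.5.
Ratio Q_m/Q_c = 10.4/13 = 0.8.

Q_m/Q_c = 0.8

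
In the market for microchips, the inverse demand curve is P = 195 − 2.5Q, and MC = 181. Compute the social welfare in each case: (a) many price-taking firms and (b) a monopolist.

Perfect competition: P = MC = 181, so 195 − 2.5Q = 181 and Q = 5.6.
CS = ½·(195 − 181)·5.6 = 39.2; PS = (181 − 181)·5.6 = 0; TS = 39.2.
The monopolist equates marginal revenue to marginal cost: 195 − 5Q = 181, so Q = 2.8. From demand, P = 188.
CS = ½·(195 − 188)·2.8 = 9.8; PS = (188 − 181)·2.8 = 19.6; TS = 29.4.

Competition: TS = 39.2; Monopoly: TS = 29.4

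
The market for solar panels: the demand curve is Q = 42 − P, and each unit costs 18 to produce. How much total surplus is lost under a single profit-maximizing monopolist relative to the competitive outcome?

Inverting demand: P = 42 − Q.
Under competition P = MC = 18, so Q = (42 − 18)/1 = 24.
The monopolist equates marginal revenue to marginal cost: 42 − 2Q = 18, so Q = 12. From demand, P = 30.
DWL is the triangle between Q = 12 and Q = 24: ½·(24 − 12)·(30 − 18) = 72.

DWL = 72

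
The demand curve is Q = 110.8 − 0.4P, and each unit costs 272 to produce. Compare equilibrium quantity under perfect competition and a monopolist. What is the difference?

Equilibrium quantity falls by 1

Inverting demand: P = 277 − 2.5Q.
Perfect competition: P = MC = 272, so 277 − 2.5Q = 272 and Q = 2.
A monopolist chooses Q where MR = MC. MR = 277 − 5Q; setting this equal to 272 gives Q = 1 and P = 274.5.
Change in equilibrium quantity: 1 − 2 = −1.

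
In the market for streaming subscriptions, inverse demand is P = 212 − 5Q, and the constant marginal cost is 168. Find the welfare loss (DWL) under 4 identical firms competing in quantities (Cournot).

Under competition P = MC = 168, so Q = (212 − 168)/5 = 8.8.
In a 4-firm Cournot equilibrium, symmetry and the first-order condition give q = (212 − 168)/(25) = 1.76. So Q = 7.04 and P = 176.8.
DWL is the triangle between Q = 7.04 and Q = 8.8: ½·(8.8 − 7.04)·(176.8 − 168) = 7.744.

DWL = 7.744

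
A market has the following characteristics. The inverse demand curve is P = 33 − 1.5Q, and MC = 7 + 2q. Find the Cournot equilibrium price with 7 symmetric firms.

P = 13.5

With 7 symmetric Cournot firms, each firm's FOC gives 33 − 12q = 7 + 2q, so q = 13/7, Q = 7·13/7 = 13, and P = 13.5.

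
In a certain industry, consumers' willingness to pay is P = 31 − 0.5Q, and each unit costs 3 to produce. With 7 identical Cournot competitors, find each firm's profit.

Cournot with 7 identical firms: the symmetric best-response condition is 31 − 4q = 3. Each firm produces q = 7, total output Q = 49, price P = 6.5.
Each firm's profit = (6.5 − 3)·7 = 24.5.

π_i = 24.5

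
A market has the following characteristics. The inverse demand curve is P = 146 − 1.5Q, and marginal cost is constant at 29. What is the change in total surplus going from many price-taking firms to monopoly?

Under competition P = MC = 29, so Q = (146 − 29)/1.5 = 78.
CS = ½·(146 − 29)·78 = 4563; PS = (29 − 29)·78 = 0; TS = 4563.
A monopolist chooses Q where MR = MC. MR = 146 − 3Q; setting this equal to 29 gives Q = 39 and P = 87.5.
CS = ½·(146 − 87.5)·39 = 1140.75; PS = (87.5 − 29)·39 = 2281.5; TS = 3422.25.
Change in total surplus: 3422.25 − 4563 = −1140.75.

Total surplus falls by 1140.75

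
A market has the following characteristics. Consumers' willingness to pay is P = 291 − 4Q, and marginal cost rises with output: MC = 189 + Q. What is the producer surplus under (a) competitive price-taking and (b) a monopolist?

Competition: PS = 208.08; Monopoly: PS = 578

Under competition P = MC: 291 − 4Q = 189 + Q ⇒ Q = 20.4, P = 209.4.
PS = P·Q − VC(Q) = 209.4·20.4 − (189·20.4 + ½·1·20.4²) = 208.08.
A monopolist chooses Q where MR = MC. MR = 291 − 8Q; setting this equal to 189 + Q gives Q = 34/3 and P = 737/3.
PS = P·Q − VC(Q) = 737/3·34/3 − (189·34/3 + ½·1·(34/3)²) = 578.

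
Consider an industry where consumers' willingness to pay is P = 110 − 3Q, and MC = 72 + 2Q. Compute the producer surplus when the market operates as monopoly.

PS = 90.25

The monopolist equates marginal revenue to marginal cost: 110 − 6Q = 72 + 2Q, so Q = 4.75. From demand, P = 95.75.
PS = P·Q − VC(Q) = 95.75·4.75 − (72·4.75 + ½·2·4.75²) = 90.25.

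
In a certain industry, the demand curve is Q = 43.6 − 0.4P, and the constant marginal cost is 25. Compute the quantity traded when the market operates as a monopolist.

Inverting demand: P = 109 − 2.5Q.
The monopolist equates marginal revenue to marginal cost: 109 − 5Q = 25, so Q = 16.8. From demand, P = 67.

Q = 16.8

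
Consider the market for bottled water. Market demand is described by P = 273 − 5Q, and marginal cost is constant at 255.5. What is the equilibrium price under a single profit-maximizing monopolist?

Monopoly sets MR = MC: 273 − 10Q = 255.5 ⇒ Q = 1.75, P = 273 − 5·1.75 = 264.25.

P = 264.25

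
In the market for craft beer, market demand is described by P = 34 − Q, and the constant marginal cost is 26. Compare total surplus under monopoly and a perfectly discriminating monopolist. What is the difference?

TS rises by 8

A monopolist chooses Q where MR = MC. MR = 34 − 2Q; setting this equal to 26 gives Q = 4 and P = 30.
CS = ½·(34 − 30)·4 = 8; PS = (30 − 26)·4 = 16; TS = 24.
Under first-degree price discrimination the firm charges each unit its demand price and produces up to where P = MC, i.e. Q = 8. Consumer surplus is zero; producer surplus equals total surplus.
TS = 32 (equal to competitive TS).
Change in total surplus: 32 − 24 = 8.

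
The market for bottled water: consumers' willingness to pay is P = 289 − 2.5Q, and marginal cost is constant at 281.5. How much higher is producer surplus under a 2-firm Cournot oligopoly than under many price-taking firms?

Producer surplus rises by 5

Under competition P = MC = 281.5, so Q = (289 − 281.5)/2.5 = 3.
PS = (281.5 − 281.5)·3 = 0.
With 2 symmetric Cournot firms, each firm's FOC gives 289 − 7.5q = 281.5, so q = 1, Q = 2·1 = 2, and P = 284.
PS = (284 − 281.5)·2 = 5.
Change in producer surplus: 5 − 0 = 5.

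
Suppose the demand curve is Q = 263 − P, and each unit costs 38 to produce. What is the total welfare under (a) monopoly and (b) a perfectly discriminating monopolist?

Inverting demand: P = 263 − Q.
Monopoly sets MR = MC: 263 − 2Q = 38 ⇒ Q = 112.5, P = 263 − 112.5 = 150.5.
CS = ½·(263 − 150.5)·112.5 = 6328.125; PS = (150.5 − 38)·112.5 = 12656.25; TS = 18984.375.
A perfectly discriminating monopolist sells every unit with P(Q) ≥ MC(Q), so output equals the competitive quantity Q = 225. Each buyer pays their reservation price, so CS = 0 and the firm captures all surplus.
TS = 25312.5 (equal to competitive TS).

Monopoly: TS = 18984.375; Perfect PD: TS = 25312.5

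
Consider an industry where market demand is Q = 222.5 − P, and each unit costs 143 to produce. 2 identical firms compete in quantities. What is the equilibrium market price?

P = 169.5

Inverting demand: P = 222.5 − Q.
With 2 symmetric Cournot firms, each firm's FOC gives 222.5 − 3q = 143, so q = 26.5, Q = 2·26.5 = 53, and P = 169.5.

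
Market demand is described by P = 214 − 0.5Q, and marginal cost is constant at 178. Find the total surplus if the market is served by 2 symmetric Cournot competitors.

With 2 symmetric Cournot firms, each firm's FOC gives 214 − 1.5q = 178, so q = 24, Q = 2·24 = 48, and P = 190.
CS = ½·(214 − 190)·48 = 576; PS = (190 − 178)·48 = 576; TS = 1152.

TS = 1152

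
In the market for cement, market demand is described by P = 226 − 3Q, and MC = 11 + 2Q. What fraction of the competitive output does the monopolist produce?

Monopoly sets MR = MC: 226 − 6Q = 11 + 2Q ⇒ Q = 26.875, P = 226 − 3·26.875 = 145.375.
Under competition P = MC: 226 − 3Q = 11 + 2Q ⇒ Q = 43, P = 97.
Ratio Q_m/Q_c = 26.875/43 = 0.625.

Q_m/Q_c = 0.625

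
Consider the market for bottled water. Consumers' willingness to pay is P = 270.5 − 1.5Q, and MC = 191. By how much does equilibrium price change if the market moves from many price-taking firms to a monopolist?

P rises by 39.75

Competitive firms price at marginal cost: P = 191, giving Q = 53.
Monopoly sets MR = MC: 270.5 − 3Q = 191 ⇒ Q = 26.5, P = 270.5 − 1.5·26.5 = 230.75.
Change in equilibrium price: 230.75 − 191 = 39.75.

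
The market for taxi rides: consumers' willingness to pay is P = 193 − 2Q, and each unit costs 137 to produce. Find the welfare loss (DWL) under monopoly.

DWL = 196

Perfect competition: P = MC = 137, so 193 − 2Q = 137 and Q = 28.
The monopolist equates marginal revenue to marginal cost: 193 − 4Q = 137, so Q = 14. From demand, P = 165.
DWL is the triangle between Q = 14 and Q = 28: ½·(28 − 14)·(165 − 137) = 196.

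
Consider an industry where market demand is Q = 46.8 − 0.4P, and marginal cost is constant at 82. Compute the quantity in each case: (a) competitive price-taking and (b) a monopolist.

Inverting demand: P = 117 − 2.5Q.
Under competition P = MC = 82, so Q = (117 − 82)/2.5 = 14.
A monopolist chooses Q where MR = MC. MR = 117 − 5Q; setting this equal to 82 gives Q = 7 and P = 99.5.

Competition: Q = 14; Monopoly: Q = 7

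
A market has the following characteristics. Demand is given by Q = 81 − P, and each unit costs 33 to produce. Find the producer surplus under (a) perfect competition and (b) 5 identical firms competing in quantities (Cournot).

Competition: PS = 0; Cournot: PS = 320

Inverting demand: P = 81 − Q.
Under competition P = MC = 33, so Q = (81 − 33)/1 = 48.
PS = (33 − 33)·48 = 0.
In a 5-firm Cournot equilibrium, symmetry and the first-order condition give q = (81 − 33)/(6) = 8. So Q = 40 and P = 41.
PS = (41 − 33)·40 = 320.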